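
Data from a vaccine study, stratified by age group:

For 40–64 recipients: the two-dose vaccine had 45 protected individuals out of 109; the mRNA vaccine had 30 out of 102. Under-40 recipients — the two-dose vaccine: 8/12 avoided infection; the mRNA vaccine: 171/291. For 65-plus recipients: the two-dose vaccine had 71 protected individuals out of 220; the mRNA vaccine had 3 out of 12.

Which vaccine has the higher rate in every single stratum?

the two-dose vaccine

40–64: the two-dose vaccine 45/109 = 41.3%, the mRNA vaccine 30/102 = 29.4% → the two-dose vaccine
Under-40: the two-dose vaccine 8/12 = 66.7%, the mRNA vaccine 171/291 = 58.8% → the two-dose vaccine
65-plus: the two-dose vaccine 71/220 = 32.3%, the mRNA vaccine 3/12 = 25.0% → the two-dose vaccine
The two-dose vaccine has the higher rate in all 3 groups.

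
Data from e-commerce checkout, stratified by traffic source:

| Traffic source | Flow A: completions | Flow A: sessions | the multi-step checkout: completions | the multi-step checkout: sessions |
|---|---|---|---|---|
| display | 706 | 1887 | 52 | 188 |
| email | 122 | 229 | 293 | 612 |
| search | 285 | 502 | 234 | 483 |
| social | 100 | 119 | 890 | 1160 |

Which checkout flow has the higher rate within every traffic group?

Flow A

Display: Flow A 706/1887 = 37.4%, the multi-step checkout 52/188 = 27.7% → Flow A
Email: Flow A 122/229 = 53.3%, the multi-step checkout 293/612 = 47.9% → Flow A
Search: Flow A 285/502 = 56.8%, the multi-step checkout 234/483 = 48.4% → Flow A
Social: Flow A 100/119 = 84.0%, the multi-step checkout 890/1160 = 76.7% → Flow A
Flow A has the higher rate in all 4 groups.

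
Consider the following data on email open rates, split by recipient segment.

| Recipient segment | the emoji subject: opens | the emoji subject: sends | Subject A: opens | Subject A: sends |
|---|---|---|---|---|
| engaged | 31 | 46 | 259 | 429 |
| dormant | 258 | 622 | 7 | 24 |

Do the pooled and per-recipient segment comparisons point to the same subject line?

No

Engaged: the emoji subject 31/46 = 67.4%, Subject A 259/429 = 60.4% → the emoji subject
Dormant: the emoji subject 258/622 = 41.5%, Subject A 7/24 = 29.2% → the emoji subject
Overall: the emoji subject 289/668 = 43.3%, Subject A 266/453 = 58.7% → Subject A
The emoji subject wins each recipient group but Subject A wins overall — the comparison reverses. The emoji subject's sends skew toward dormant, which has a lower base rate.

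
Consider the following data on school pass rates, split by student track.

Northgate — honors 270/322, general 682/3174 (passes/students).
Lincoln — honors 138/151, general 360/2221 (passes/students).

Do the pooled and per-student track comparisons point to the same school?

No

Honors: Northgate 270/322 = 83.9%, Lincoln 138/151 = 91.4% → Lincoln
General: Northgate 682/3174 = 21.5%, Lincoln 360/2221 = 16.2% → Northgate
Overall: Northgate 952/3496 = 27.2%, Lincoln 498/2372 = 21.0% → Northgate
Neither sweeps: Northgate wins 1 of 2 groups, Lincoln wins 1. Northgate wins overall but not every group — no Simpson reversal.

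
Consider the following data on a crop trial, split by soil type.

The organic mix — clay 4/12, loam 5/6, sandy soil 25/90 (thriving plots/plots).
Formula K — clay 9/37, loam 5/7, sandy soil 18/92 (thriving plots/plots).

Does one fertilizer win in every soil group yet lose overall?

Clay: the organic mix 4/12 = 33.3%, Formula K 9/37 = 24.3% → the organic mix
Loam: the organic mix 5/6 = 83.3%, Formula K 5/7 = 71.4% → the organic mix
Sandy soil: the organic mix 25/90 = 27.8%, Formula K 18/92 = 19.6% → the organic mix
Overall: the organic mix 34/108 = 31.5%, Formula K 32/136 = 23.5% → the organic mix
The organic mix wins overall and in every soil group — no reversal.

No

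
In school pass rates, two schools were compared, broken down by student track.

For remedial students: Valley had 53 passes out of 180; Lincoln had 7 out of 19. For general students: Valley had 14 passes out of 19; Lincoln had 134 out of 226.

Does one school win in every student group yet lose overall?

No

Remedial: Valley 53/180 = 29.4%, Lincoln 7/19 = 36.8% → Lincoln
General: Valley 14/19 = 73.7%, Lincoln 134/226 = 59.3% → Valley
Overall: Valley 67/199 = 33.7%, Lincoln 141/245 = 57.6% → Lincoln
Neither sweeps: Valley wins 1 of 2 groups, Lincoln wins 1. Lincoln wins overall but not every group — no Simpson reversal.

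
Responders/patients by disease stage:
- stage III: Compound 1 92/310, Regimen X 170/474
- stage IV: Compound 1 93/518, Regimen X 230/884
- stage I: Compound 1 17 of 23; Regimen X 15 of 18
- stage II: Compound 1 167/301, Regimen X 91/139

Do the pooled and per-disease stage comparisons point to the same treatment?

Yes

Stage III: Compound 1 92/310 = 29.7%, Regimen X 170/474 = 35.9% → Regimen X
Stage IV: Compound 1 93/518 = 18.0%, Regimen X 230/884 = 26.0% → Regimen X
Stage I: Compound 1 17/23 = 73.9%, Regimen X 15/18 = 83.3% → Regimen X
Stage II: Compound 1 167/301 = 55.5%, Regimen X 91/139 = 65.5% → Regimen X
Overall: Compound 1 369/1152 = 32.0%, Regimen X 506/1515 = 33.4% → Regimen X
Regimen X wins overall and in every disease group — no reversal.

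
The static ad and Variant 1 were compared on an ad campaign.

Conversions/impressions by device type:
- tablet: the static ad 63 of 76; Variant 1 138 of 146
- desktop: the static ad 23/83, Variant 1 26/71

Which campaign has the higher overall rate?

Tablet: the static ad 63/76 = 82.9%, Variant 1 138/146 = 94.5% → Variant 1
Desktop: the static ad 23/83 = 27.7%, Variant 1 26/71 = 36.6% → Variant 1
Overall: the static ad 86/159 = 54.1%, Variant 1 164/217 = 75.6% → Variant 1

Variant 1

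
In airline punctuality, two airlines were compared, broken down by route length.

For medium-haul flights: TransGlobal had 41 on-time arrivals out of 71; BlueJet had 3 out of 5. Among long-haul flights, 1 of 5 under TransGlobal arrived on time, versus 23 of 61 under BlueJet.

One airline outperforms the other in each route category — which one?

Medium-haul: TransGlobal 41/71 = 57.7%, BlueJet 3/5 = 60.0% → BlueJet
Long-haul: TransGlobal 1/5 = 20.0%, BlueJet 23/61 = 37.7% → BlueJet
BlueJet has the higher rate in both groups.

BlueJet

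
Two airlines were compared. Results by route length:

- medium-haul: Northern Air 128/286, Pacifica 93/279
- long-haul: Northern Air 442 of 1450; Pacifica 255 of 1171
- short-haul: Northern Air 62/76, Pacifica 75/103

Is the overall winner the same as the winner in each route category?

Yes

Medium-haul: Northern Air 128/286 = 44.8%, Pacifica 93/279 = 33.3% → Northern Air
Long-haul: Northern Air 442/1450 = 30.5%, Pacifica 255/1171 = 21.8% → Northern Air
Short-haul: Northern Air 62/76 = 81.6%, Pacifica 75/103 = 72.8% → Northern Air
Overall: Northern Air 632/1812 = 34.9%, Pacifica 423/1553 = 27.2% → Northern Air
Northern Air wins overall and in every route group — no reversal.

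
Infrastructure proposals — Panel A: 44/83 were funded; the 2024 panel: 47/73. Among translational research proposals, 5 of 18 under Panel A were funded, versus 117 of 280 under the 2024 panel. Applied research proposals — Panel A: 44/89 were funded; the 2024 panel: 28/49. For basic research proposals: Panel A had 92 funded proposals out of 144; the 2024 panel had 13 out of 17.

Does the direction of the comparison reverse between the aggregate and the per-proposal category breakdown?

Infrastructure: Panel A 44/83 = 53.0%, the 2024 panel 47/73 = 64.4% → the 2024 panel
Translational research: Panel A 5/18 = 27.8%, the 2024 panel 117/280 = 41.8% → the 2024 panel
Applied research: Panel A 44/89 = 49.4%, the 2024 panel 28/49 = 57.1% → the 2024 panel
Basic research: Panel A 92/144 = 63.9%, the 2024 panel 13/17 = 76.5% → the 2024 panel
Overall: Panel A 185/334 = 55.4%, the 2024 panel 205/419 = 48.9% → Panel A
The 2024 panel wins each proposal group but Panel A wins overall — the comparison reverses. The 2024 panel's proposals skew toward translational research, which has a lower base rate.

Yes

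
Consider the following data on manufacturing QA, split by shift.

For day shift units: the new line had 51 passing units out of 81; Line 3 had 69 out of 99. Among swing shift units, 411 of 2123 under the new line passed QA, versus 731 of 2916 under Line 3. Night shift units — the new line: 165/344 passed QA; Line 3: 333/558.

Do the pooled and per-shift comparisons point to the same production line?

Yes

Day shift: the new line 51/81 = 63.0%, Line 3 69/99 = 69.7% → Line 3
Swing shift: the new line 411/2123 = 19.4%, Line 3 731/2916 = 25.1% → Line 3
Night shift: the new line 165/344 = 48.0%, Line 3 333/558 = 59.7% → Line 3
Overall: the new line 627/2548 = 24.6%, Line 3 1133/3573 = 31.7% → Line 3
Line 3 wins overall and in every shift group — no reversal.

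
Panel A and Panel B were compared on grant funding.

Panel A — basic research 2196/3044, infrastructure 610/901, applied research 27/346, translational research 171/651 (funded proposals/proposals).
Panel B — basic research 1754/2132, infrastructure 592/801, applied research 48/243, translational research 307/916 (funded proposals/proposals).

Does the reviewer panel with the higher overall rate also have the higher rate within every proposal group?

Basic research: Panel A 2196/3044 = 72.1%, Panel B 1754/2132 = 82.3% → Panel B
Infrastructure: Panel A 610/901 = 67.7%, Panel B 592/801 = 73.9% → Panel B
Applied research: Panel A 27/346 = 7.8%, Panel B 48/243 = 19.8% → Panel B
Translational research: Panel A 171/651 = 26.3%, Panel B 307/916 = 33.5% → Panel B
Overall: Panel A 3004/4942 = 60.8%, Panel B 2701/4092 = 66.0% → Panel B
Panel B wins overall and in every proposal group — no reversal.

Yes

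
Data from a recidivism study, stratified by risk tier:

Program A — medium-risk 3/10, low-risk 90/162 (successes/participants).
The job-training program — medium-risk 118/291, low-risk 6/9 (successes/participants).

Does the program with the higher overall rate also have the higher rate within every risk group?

Medium-risk: Program A 3/10 = 30.0%, the job-training program 118/291 = 40.5% → the job-training program
Low-risk: Program A 90/162 = 55.6%, the job-training program 6/9 = 66.7% → the job-training program
Overall: Program A 93/172 = 54.1%, the job-training program 124/300 = 41.3% → Program A
The job-training program wins each risk group but Program A wins overall — the comparison reverses. The job-training program's participants skew toward medium-risk, which has a lower base rate.

No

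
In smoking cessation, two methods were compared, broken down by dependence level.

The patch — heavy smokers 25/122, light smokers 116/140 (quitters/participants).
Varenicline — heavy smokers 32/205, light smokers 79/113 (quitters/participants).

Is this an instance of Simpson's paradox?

No

Heavy smokers: the patch 25/122 = 20.5%, varenicline 32/205 = 15.6% → the patch
Light smokers: the patch 116/140 = 82.9%, varenicline 79/113 = 69.9% → the patch
Overall: the patch 141/262 = 53.8%, varenicline 111/318 = 34.9% → the patch
The patch wins overall and in every dependence group — no reversal.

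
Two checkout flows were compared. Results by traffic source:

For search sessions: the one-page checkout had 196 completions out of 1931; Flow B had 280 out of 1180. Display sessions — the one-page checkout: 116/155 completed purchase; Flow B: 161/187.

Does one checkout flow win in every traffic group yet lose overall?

Search: the one-page checkout 196/1931 = 10.2%, Flow B 280/1180 = 23.7% → Flow B
Display: the one-page checkout 116/155 = 74.8%, Flow B 161/187 = 86.1% → Flow B
Overall: the one-page checkout 312/2086 = 15.0%, Flow B 441/1367 = 32.3% → Flow B
Flow B wins overall and in every traffic group — no reversal.

No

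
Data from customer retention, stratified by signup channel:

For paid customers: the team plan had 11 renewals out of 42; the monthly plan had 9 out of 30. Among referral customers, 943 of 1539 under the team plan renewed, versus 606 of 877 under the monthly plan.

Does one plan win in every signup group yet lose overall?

Paid: the team plan 11/42 = 26.2%, the monthly plan 9/30 = 30.0% → the monthly plan
Referral: the team plan 943/1539 = 61.3%, the monthly plan 606/877 = 69.1% → the monthly plan
Overall: the team plan 954/1581 = 60.3%, the monthly plan 615/907 = 67.8% → the monthly plan
The monthly plan wins overall and in every signup group — no reversal.

No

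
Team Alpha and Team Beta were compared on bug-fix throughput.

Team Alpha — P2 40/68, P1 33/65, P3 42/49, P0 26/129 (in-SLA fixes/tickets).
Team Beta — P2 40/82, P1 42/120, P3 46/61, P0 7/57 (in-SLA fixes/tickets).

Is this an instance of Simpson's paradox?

No

P2: Team Alpha 40/68 = 58.8%, Team Beta 40/82 = 48.8% → Team Alpha
P1: Team Alpha 33/65 = 50.8%, Team Beta 42/120 = 35.0% → Team Alpha
P3: Team Alpha 42/49 = 85.7%, Team Beta 46/61 = 75.4% → Team Alpha
P0: Team Alpha 26/129 = 20.2%, Team Beta 7/57 = 12.3% → Team Alpha
Overall: Team Alpha 141/311 = 45.3%, Team Beta 135/320 = 42.2% → Team Alpha
Team Alpha wins overall and in every ticket group — no reversal.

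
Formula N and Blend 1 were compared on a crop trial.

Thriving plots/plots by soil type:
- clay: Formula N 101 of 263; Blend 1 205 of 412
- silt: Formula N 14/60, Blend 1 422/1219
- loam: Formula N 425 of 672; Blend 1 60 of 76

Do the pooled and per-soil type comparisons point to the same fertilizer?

No

Clay: Formula N 101/263 = 38.4%, Blend 1 205/412 = 49.8% → Blend 1
Silt: Formula N 14/60 = 23.3%, Blend 1 422/1219 = 34.6% → Blend 1
Loam: Formula N 425/672 = 63.2%, Blend 1 60/76 = 78.9% → Blend 1
Overall: Formula N 540/995 = 54.3%, Blend 1 687/1707 = 40.2% → Formula N
Blend 1 wins each soil group but Formula N wins overall — the comparison reverses. Blend 1's plots skew toward silt, which has a lower base rate.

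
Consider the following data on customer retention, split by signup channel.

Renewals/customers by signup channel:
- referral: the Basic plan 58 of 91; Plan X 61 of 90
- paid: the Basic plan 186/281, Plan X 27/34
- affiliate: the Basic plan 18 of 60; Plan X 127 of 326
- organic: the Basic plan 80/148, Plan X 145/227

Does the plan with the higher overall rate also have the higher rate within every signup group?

No

Referral: the Basic plan 58/91 = 63.7%, Plan X 61/90 = 67.8% → Plan X
Paid: the Basic plan 186/281 = 66.2%, Plan X 27/34 = 79.4% → Plan X
Affiliate: the Basic plan 18/60 = 30.0%, Plan X 127/326 = 39.0% → Plan X
Organic: the Basic plan 80/148 = 54.1%, Plan X 145/227 = 63.9% → Plan X
Overall: the Basic plan 342/580 = 59.0%, Plan X 360/677 = 53.2% → the Basic plan
Plan X wins each signup group but the Basic plan wins overall — the comparison reverses. Plan X's customers skew toward affiliate, which has a lower base rate.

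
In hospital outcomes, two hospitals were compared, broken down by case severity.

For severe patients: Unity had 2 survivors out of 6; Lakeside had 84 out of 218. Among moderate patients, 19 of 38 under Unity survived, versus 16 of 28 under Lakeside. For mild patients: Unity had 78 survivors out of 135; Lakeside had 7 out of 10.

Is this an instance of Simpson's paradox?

Yes

Severe: Unity 2/6 = 33.3%, Lakeside 84/218 = 38.5% → Lakeside
Moderate: Unity 19/38 = 50.0%, Lakeside 16/28 = 57.1% → Lakeside
Mild: Unity 78/135 = 57.8%, Lakeside 7/10 = 70.0% → Lakeside
Overall: Unity 99/179 = 55.3%, Lakeside 107/256 = 41.8% → Unity
Lakeside wins each case group but Unity wins overall — the comparison reverses. Lakeside's patients skew toward severe, which has a lower base rate.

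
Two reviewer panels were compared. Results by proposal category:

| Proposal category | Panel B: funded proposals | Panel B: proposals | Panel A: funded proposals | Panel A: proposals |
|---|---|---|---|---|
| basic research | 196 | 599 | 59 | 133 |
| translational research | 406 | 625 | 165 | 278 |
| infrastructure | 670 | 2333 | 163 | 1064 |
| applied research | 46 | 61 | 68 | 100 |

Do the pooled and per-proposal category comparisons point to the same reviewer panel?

Basic research: Panel B 196/599 = 32.7%, Panel A 59/133 = 44.4% → Panel A
Translational research: Panel B 406/625 = 65.0%, Panel A 165/278 = 59.4% → Panel B
Infrastructure: Panel B 670/2333 = 28.7%, Panel A 163/1064 = 15.3% → Panel B
Applied research: Panel B 46/61 = 75.4%, Panel A 68/100 = 68.0% → Panel B
Overall: Panel B 1318/3618 = 36.4%, Panel A 455/1575 = 28.9% → Panel B
Neither sweeps: Panel B wins 3 of 4 groups, Panel A wins 1. Panel B wins overall but not every group — no Simpson reversal.

No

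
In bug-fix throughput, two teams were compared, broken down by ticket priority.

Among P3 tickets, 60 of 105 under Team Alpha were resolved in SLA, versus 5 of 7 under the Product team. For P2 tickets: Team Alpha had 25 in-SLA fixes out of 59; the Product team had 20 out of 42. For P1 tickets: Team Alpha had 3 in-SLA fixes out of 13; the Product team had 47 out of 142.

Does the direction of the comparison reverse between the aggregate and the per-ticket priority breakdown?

Yes

P3: Team Alpha 60/105 = 57.1%, the Product team 5/7 = 71.4% → the Product team
P2: Team Alpha 25/59 = 42.4%, the Product team 20/42 = 47.6% → the Product team
P1: Team Alpha 3/13 = 23.1%, the Product team 47/142 = 33.1% → the Product team
Overall: Team Alpha 88/177 = 49.7%, the Product team 72/191 = 37.7% → Team Alpha
The Product team wins each ticket group but Team Alpha wins overall — the comparison reverses. The Product team's tickets skew toward P1, which has a lower base rate.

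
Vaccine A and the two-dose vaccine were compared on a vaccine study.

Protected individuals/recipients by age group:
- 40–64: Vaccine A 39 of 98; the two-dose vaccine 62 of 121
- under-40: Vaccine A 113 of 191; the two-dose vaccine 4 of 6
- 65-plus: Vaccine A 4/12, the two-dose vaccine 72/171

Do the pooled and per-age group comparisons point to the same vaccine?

No

40–64: Vaccine A 39/98 = 39.8%, the two-dose vaccine 62/121 = 51.2% → the two-dose vaccine
Under-40: Vaccine A 113/191 = 59.2%, the two-dose vaccine 4/6 = 66.7% → the two-dose vaccine
65-plus: Vaccine A 4/12 = 33.3%, the two-dose vaccine 72/171 = 42.1% → the two-dose vaccine
Overall: Vaccine A 156/301 = 51.8%, the two-dose vaccine 138/298 = 46.3% → Vaccine A
The two-dose vaccine wins each age group but Vaccine A wins overall — the comparison reverses. The two-dose vaccine's recipients skew toward 65-plus, which has a lower base rate.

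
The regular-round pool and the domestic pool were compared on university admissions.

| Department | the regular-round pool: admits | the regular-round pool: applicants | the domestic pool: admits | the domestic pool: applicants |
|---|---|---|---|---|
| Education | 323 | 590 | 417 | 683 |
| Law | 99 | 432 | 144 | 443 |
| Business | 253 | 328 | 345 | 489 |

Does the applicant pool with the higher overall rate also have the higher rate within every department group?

No

Education: the regular-round pool 323/590 = 54.7%, the domestic pool 417/683 = 61.1% → the domestic pool
Law: the regular-round pool 99/432 = 22.9%, the domestic pool 144/443 = 32.5% → the domestic pool
Business: the regular-round pool 253/328 = 77.1%, the domestic pool 345/489 = 70.6% → the regular-round pool
Overall: the regular-round pool 675/1350 = 50.0%, the domestic pool 906/1615 = 56.1% → the domestic pool
Neither sweeps: the regular-round pool wins 1 of 3 groups, the domestic pool wins 2. The domestic pool wins overall but not every group — no Simpson reversal.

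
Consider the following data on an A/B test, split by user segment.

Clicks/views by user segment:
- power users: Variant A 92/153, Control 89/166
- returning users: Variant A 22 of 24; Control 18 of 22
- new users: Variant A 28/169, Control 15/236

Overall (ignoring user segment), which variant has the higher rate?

Variant A

Power users: Variant A 92/153 = 60.1%, Control 89/166 = 53.6% → Variant A
Returning users: Variant A 22/24 = 91.7%, Control 18/22 = 81.8% → Variant A
New users: Variant A 28/169 = 16.6%, Control 15/236 = 6.4% → Variant A
Overall: Variant A 142/346 = 41.0%, Control 122/424 = 28.8% → Variant A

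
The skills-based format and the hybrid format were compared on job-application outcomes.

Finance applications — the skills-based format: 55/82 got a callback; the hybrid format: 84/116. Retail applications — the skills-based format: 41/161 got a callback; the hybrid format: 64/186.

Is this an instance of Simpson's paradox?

Finance: the skills-based format 55/82 = 67.1%, the hybrid format 84/116 = 72.4% → the hybrid format
Retail: the skills-based format 41/161 = 25.5%, the hybrid format 64/186 = 34.4% → the hybrid format
Overall: the skills-based format 96/243 = 39.5%, the hybrid format 148/302 = 49.0% → the hybrid format
The hybrid format wins overall and in every industry group — no reversal.

No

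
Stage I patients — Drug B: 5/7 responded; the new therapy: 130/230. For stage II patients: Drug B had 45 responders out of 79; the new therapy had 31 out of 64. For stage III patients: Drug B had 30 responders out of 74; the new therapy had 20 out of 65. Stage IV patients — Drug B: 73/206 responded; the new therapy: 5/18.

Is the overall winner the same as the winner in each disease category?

Stage I: Drug B 5/7 = 71.4%, the new therapy 130/230 = 56.5% → Drug B
Stage II: Drug B 45/79 = 57.0%, the new therapy 31/64 = 48.4% → Drug B
Stage III: Drug B 30/74 = 40.5%, the new therapy 20/65 = 30.8% → Drug B
Stage IV: Drug B 73/206 = 35.4%, the new therapy 5/18 = 27.8% → Drug B
Overall: Drug B 153/366 = 41.8%, the new therapy 186/377 = 49.3% → the new therapy
Drug B wins each disease group but the new therapy wins overall — the comparison reverses. Drug B's patients skew toward stage IV, which has a lower base rate.

No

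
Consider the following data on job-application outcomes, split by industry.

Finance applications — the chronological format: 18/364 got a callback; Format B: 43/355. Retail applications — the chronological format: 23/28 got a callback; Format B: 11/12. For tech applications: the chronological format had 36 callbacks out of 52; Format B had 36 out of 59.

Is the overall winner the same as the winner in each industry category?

No

Finance: the chronological format 18/364 = 4.9%, Format B 43/355 = 12.1% → Format B
Retail: the chronological format 23/28 = 82.1%, Format B 11/12 = 91.7% → Format B
Tech: the chronological format 36/52 = 69.2%, Format B 36/59 = 61.0% → the chronological format
Overall: the chronological format 77/444 = 17.3%, Format B 90/426 = 21.1% → Format B
Neither sweeps: the chronological format wins 1 of 3 groups, Format B wins 2. Format B wins overall but not every group — no Simpson reversal.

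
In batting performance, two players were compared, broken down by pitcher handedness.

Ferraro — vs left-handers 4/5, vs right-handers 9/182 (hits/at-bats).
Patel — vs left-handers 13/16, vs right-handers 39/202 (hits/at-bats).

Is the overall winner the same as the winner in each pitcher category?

Yes

Vs left-handers: Ferraro 4/5 = 80.0%, Patel 13/16 = 81.2% → Patel
Vs right-handers: Ferraro 9/182 = 4.9%, Patel 39/202 = 19.3% → Patel
Overall: Ferraro 13/187 = 7.0%, Patel 52/218 = 23.9% → Patel
Patel wins overall and in every pitcher group — no reversal.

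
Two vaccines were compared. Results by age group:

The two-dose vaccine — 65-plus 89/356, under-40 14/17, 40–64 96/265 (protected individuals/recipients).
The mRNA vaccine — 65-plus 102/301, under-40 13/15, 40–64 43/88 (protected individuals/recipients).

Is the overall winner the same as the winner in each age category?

65-plus: the two-dose vaccine 89/356 = 25.0%, the mRNA vaccine 102/301 = 33.9% → the mRNA vaccine
Under-40: the two-dose vaccine 14/17 = 82.4%, the mRNA vaccine 13/15 = 86.7% → the mRNA vaccine
40–64: the two-dose vaccine 96/265 = 36.2%, the mRNA vaccine 43/88 = 48.9% → the mRNA vaccine
Overall: the two-dose vaccine 199/638 = 31.2%, the mRNA vaccine 158/404 = 39.1% → the mRNA vaccine
The mRNA vaccine wins overall and in every age group — no reversal.

Yes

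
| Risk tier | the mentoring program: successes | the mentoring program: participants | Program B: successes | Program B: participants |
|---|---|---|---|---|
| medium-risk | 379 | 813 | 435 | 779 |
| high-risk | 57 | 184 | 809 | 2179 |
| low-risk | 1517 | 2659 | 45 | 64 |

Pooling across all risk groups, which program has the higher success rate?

the mentoring program

Medium-risk: the mentoring program 379/813 = 46.6%, Program B 435/779 = 55.8% → Program B
High-risk: the mentoring program 57/184 = 31.0%, Program B 809/2179 = 37.1% → Program B
Low-risk: the mentoring program 1517/2659 = 57.1%, Program B 45/64 = 70.3% → Program B
Overall: the mentoring program 1953/3656 = 53.4%, Program B 1289/3022 = 42.7% → the mentoring program
(Program B wins every risk group but the mentoring program wins overall — Program B's participants skew toward the low-rate high-risk group.)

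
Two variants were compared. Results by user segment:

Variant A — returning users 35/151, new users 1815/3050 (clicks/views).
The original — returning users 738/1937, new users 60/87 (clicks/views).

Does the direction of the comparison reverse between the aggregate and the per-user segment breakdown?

Returning users: Variant A 35/151 = 23.2%, the original 738/1937 = 38.1% → the original
New users: Variant A 1815/3050 = 59.5%, the original 60/87 = 69.0% → the original
Overall: Variant A 1850/3201 = 57.8%, the original 798/2024 = 39.4% → Variant A
The original wins each user group but Variant A wins overall — the comparison reverses. The original's views skew toward returning users, which has a lower base rate.

Yes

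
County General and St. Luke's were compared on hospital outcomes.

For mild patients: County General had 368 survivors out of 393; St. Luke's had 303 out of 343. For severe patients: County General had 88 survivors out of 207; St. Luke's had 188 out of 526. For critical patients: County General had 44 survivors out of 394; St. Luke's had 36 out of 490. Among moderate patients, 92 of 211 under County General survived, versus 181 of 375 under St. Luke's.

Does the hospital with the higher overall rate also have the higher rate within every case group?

Mild: County General 368/393 = 93.6%, St. Luke's 303/343 = 88.3% → County General
Severe: County General 88/207 = 42.5%, St. Luke's 188/526 = 35.7% → County General
Critical: County General 44/394 = 11.2%, St. Luke's 36/490 = 7.3% → County General
Moderate: County General 92/211 = 43.6%, St. Luke's 181/375 = 48.3% → St. Luke's
Overall: County General 592/1205 = 49.1%, St. Luke's 708/1734 = 40.8% → County General
Neither sweeps: County General wins 3 of 4 groups, St. Luke's wins 1. County General wins overall but not every group — no Simpson reversal.

No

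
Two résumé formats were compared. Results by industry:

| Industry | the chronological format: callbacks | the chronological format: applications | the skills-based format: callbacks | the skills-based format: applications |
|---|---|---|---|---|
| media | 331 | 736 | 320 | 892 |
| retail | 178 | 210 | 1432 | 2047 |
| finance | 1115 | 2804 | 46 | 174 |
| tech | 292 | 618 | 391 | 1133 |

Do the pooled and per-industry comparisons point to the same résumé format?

Media: the chronological format 331/736 = 45.0%, the skills-based format 320/892 = 35.9% → the chronological format
Retail: the chronological format 178/210 = 84.8%, the skills-based format 1432/2047 = 70.0% → the chronological format
Finance: the chronological format 1115/2804 = 39.8%, the skills-based format 46/174 = 26.4% → the chronological format
Tech: the chronological format 292/618 = 47.2%, the skills-based format 391/1133 = 34.5% → the chronological format
Overall: the chronological format 1916/4368 = 43.9%, the skills-based format 2189/4246 = 51.6% → the skills-based format
The chronological format wins each industry group but the skills-based format wins overall — the comparison reverses. The chronological format's applications skew toward finance, which has a lower base rate.

No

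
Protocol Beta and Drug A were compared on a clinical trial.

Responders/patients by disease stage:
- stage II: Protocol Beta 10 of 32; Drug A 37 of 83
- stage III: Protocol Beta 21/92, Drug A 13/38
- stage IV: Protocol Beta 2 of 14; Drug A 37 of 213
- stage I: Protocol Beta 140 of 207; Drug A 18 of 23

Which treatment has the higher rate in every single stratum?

Stage II: Protocol Beta 10/32 = 31.2%, Drug A 37/83 = 44.6% → Drug A
Stage III: Protocol Beta 21/92 = 22.8%, Drug A 13/38 = 34.2% → Drug A
Stage IV: Protocol Beta 2/14 = 14.3%, Drug A 37/213 = 17.4% → Drug A
Stage I: Protocol Beta 140/207 = 67.6%, Drug A 18/23 = 78.3% → Drug A
Drug A has the higher rate in all 4 groups.

Drug A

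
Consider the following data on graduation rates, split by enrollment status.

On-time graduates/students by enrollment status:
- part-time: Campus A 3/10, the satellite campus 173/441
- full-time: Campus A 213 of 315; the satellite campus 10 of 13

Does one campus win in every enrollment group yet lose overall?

Yes

Part-time: Campus A 3/10 = 30.0%, the satellite campus 173/441 = 39.2% → the satellite campus
Full-time: Campus A 213/315 = 67.6%, the satellite campus 10/13 = 76.9% → the satellite campus
Overall: Campus A 216/325 = 66.5%, the satellite campus 183/454 = 40.3% → Campus A
The satellite campus wins each enrollment group but Campus A wins overall — the comparison reverses. The satellite campus's students skew toward part-time, which has a lower base rate.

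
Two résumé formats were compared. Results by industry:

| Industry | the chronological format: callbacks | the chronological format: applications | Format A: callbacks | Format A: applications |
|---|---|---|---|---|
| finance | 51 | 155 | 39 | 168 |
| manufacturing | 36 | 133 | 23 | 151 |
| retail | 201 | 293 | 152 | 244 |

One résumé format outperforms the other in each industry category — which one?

Finance: the chronological format 51/155 = 32.9%, Format A 39/168 = 23.2% → the chronological format
Manufacturing: the chronological format 36/133 = 27.1%, Format A 23/151 = 15.2% → the chronological format
Retail: the chronological format 201/293 = 68.6%, Format A 152/244 = 62.3% → the chronological format
The chronological format has the higher rate in all 3 groups.

the chronological format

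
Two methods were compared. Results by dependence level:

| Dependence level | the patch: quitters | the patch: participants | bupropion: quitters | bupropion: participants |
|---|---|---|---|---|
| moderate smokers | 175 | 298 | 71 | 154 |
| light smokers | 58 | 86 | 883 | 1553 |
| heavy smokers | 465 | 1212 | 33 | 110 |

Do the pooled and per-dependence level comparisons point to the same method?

Moderate smokers: the patch 175/298 = 58.7%, bupropion 71/154 = 46.1% → the patch
Light smokers: the patch 58/86 = 67.4%, bupropion 883/1553 = 56.9% → the patch
Heavy smokers: the patch 465/1212 = 38.4%, bupropion 33/110 = 30.0% → the patch
Overall: the patch 698/1596 = 43.7%, bupropion 987/1817 = 54.3% → bupropion
The patch wins each dependence group but bupropion wins overall — the comparison reverses. The patch's participants skew toward heavy smokers, which has a lower base rate.

No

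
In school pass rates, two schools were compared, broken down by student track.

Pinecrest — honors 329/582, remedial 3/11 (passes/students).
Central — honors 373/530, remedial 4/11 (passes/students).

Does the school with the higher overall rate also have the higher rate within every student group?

Honors: Pinecrest 329/582 = 56.5%, Central 373/530 = 70.4% → Central
Remedial: Pinecrest 3/11 = 27.3%, Central 4/11 = 36.4% → Central
Overall: Pinecrest 332/593 = 56.0%, Central 377/541 = 69.7% → Central
Central wins overall and in every student group — no reversal.

Yes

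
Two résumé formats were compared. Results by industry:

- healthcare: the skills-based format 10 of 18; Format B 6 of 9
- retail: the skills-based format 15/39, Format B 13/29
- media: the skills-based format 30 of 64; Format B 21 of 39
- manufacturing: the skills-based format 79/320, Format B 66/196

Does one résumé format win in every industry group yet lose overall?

No

Healthcare: the skills-based format 10/18 = 55.6%, Format B 6/9 = 66.7% → Format B
Retail: the skills-based format 15/39 = 38.5%, Format B 13/29 = 44.8% → Format B
Media: the skills-based format 30/64 = 46.9%, Format B 21/39 = 53.8% → Format B
Manufacturing: the skills-based format 79/320 = 24.7%, Format B 66/196 = 33.7% → Format B
Overall: the skills-based format 134/441 = 30.4%, Format B 106/273 = 38.8% → Format B
Format B wins overall and in every industry group — no reversal.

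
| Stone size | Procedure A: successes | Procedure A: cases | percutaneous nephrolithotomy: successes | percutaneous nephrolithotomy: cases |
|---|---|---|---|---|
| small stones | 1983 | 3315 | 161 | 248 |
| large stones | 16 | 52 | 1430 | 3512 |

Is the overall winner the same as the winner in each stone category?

Small stones: Procedure A 1983/3315 = 59.8%, percutaneous nephrolithotomy 161/248 = 64.9% → percutaneous nephrolithotomy
Large stones: Procedure A 16/52 = 30.8%, percutaneous nephrolithotomy 1430/3512 = 40.7% → percutaneous nephrolithotomy
Overall: Procedure A 1999/3367 = 59.4%, percutaneous nephrolithotomy 1591/3760 = 42.3% → Procedure A
Percutaneous nephrolithotomy wins each stone group but Procedure A wins overall — the comparison reverses. Percutaneous nephrolithotomy's cases skew toward large stones, which has a lower base rate.

No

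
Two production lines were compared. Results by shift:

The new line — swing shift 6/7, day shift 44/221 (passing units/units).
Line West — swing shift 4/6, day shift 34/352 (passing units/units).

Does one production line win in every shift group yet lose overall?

Swing shift: the new line 6/7 = 85.7%, Line West 4/6 = 66.7% → the new line
Day shift: the new line 44/221 = 19.9%, Line West 34/352 = 9.7% → the new line
Overall: the new line 50/228 = 21.9%, Line West 38/358 = 10.6% → the new line
The new line wins overall and in every shift group — no reversal.

No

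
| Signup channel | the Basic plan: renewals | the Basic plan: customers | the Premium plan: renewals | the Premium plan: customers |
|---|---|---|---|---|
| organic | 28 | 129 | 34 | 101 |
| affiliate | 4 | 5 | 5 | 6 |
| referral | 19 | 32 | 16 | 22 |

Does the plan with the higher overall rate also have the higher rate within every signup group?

Organic: the Basic plan 28/129 = 21.7%, the Premium plan 34/101 = 33.7% → the Premium plan
Affiliate: the Basic plan 4/5 = 80.0%, the Premium plan 5/6 = 83.3% → the Premium plan
Referral: the Basic plan 19/32 = 59.4%, the Premium plan 16/22 = 72.7% → the Premium plan
Overall: the Basic plan 51/166 = 30.7%, the Premium plan 55/129 = 42.6% → the Premium plan
The Premium plan wins overall and in every signup group — no reversal.

Yes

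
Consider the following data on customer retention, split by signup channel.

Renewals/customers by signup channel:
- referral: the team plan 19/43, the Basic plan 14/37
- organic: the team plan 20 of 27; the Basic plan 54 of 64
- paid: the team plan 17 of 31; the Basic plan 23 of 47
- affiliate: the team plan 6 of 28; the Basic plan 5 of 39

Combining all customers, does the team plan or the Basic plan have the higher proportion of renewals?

Referral: the team plan 19/43 = 44.2%, the Basic plan 14/37 = 37.8% → the team plan
Organic: the team plan 20/27 = 74.1%, the Basic plan 54/64 = 84.4% → the Basic plan
Paid: the team plan 17/31 = 54.8%, the Basic plan 23/47 = 48.9% → the team plan
Affiliate: the team plan 6/28 = 21.4%, the Basic plan 5/39 = 12.8% → the team plan
Overall: the team plan 62/129 = 48.1%, the Basic plan 96/187 = 51.3% → the Basic plan
(Neither sweeps every signup group, but the Basic plan has the higher pooled rate.)

the Basic plan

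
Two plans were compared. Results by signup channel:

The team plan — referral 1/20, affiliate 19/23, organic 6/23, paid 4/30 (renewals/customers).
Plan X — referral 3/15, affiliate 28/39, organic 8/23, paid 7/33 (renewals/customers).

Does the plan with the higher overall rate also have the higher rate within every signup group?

No

Referral: the team plan 1/20 = 5.0%, Plan X 3/15 = 20.0% → Plan X
Affiliate: the team plan 19/23 = 82.6%, Plan X 28/39 = 71.8% → the team plan
Organic: the team plan 6/23 = 26.1%, Plan X 8/23 = 34.8% → Plan X
Paid: the team plan 4/30 = 13.3%, Plan X 7/33 = 21.2% → Plan X
Overall: the team plan 30/96 = 31.2%, Plan X 46/110 = 41.8% → Plan X
Neither sweeps: the team plan wins 1 of 4 groups, Plan X wins 3. Plan X wins overall but not every group — no Simpson reversal.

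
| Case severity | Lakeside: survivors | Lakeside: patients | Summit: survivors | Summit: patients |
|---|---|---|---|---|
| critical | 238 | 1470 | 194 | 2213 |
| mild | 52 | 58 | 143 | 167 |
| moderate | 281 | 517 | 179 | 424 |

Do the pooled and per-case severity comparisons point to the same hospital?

Critical: Lakeside 238/1470 = 16.2%, Summit 194/2213 = 8.8% → Lakeside
Mild: Lakeside 52/58 = 89.7%, Summit 143/167 = 85.6% → Lakeside
Moderate: Lakeside 281/517 = 54.4%, Summit 179/424 = 42.2% → Lakeside
Overall: Lakeside 571/2045 = 27.9%, Summit 516/2804 = 18.4% → Lakeside
Lakeside wins overall and in every case group — no reversal.

Yes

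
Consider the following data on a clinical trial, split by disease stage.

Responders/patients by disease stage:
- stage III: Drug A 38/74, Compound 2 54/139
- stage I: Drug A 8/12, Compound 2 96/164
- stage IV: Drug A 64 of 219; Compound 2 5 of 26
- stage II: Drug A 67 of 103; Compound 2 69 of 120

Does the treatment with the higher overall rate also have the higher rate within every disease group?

Stage III: Drug A 38/74 = 51.4%, Compound 2 54/139 = 38.8% → Drug A
Stage I: Drug A 8/12 = 66.7%, Compound 2 96/164 = 58.5% → Drug A
Stage IV: Drug A 64/219 = 29.2%, Compound 2 5/26 = 19.2% → Drug A
Stage II: Drug A 67/103 = 65.0%, Compound 2 69/120 = 57.5% → Drug A
Overall: Drug A 177/408 = 43.4%, Compound 2 224/449 = 49.9% → Compound 2
Drug A wins each disease group but Compound 2 wins overall — the comparison reverses. Drug A's patients skew toward stage IV, which has a lower base rate.

No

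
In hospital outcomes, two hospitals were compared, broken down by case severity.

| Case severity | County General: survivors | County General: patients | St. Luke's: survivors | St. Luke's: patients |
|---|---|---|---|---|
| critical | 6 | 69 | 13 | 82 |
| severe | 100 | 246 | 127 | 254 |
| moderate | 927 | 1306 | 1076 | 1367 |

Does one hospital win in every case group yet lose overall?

Critical: County General 6/69 = 8.7%, St. Luke's 13/82 = 15.9% → St. Luke's
Severe: County General 100/246 = 40.7%, St. Luke's 127/254 = 50.0% → St. Luke's
Moderate: County General 927/1306 = 71.0%, St. Luke's 1076/1367 = 78.7% → St. Luke's
Overall: County General 1033/1621 = 63.7%, St. Luke's 1216/1703 = 71.4% → St. Luke's
St. Luke's wins overall and in every case group — no reversal.

No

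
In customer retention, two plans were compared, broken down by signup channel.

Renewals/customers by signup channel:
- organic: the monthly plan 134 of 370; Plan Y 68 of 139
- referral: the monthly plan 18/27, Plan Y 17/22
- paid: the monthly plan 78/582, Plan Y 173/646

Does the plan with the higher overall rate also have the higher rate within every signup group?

Yes

Organic: the monthly plan 134/370 = 36.2%, Plan Y 68/139 = 48.9% → Plan Y
Referral: the monthly plan 18/27 = 66.7%, Plan Y 17/22 = 77.3% → Plan Y
Paid: the monthly plan 78/582 = 13.4%, Plan Y 173/646 = 26.8% → Plan Y
Overall: the monthly plan 230/979 = 23.5%, Plan Y 258/807 = 32.0% → Plan Y
Plan Y wins overall and in every signup group — no reversal.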